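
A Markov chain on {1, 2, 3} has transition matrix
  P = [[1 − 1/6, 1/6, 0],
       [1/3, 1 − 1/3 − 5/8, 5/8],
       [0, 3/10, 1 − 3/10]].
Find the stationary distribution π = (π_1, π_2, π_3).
π = (24/61, 12/61, 25/61)

This is a birth-death chain on three states, which satisfies detailed balance: π_1 · P_{12} = π_2 · P_{21} and π_2 · P_{23} = π_3 · P_{32}.
From π_1 · 1/6 = π_2 · 1/3: π_2/π_1 = (1/6)/(1/3) = 1/2.
From π_2 · 5/8 = π_3 · 3/10: π_3/π_2 = (5/8)/(3/10) = 25/12.
Take π_1 proportional to 1; then unnormalized π = (1, 1/2, 25/24). Normalize by dividing by the sum 61/24:
  π = (24/61, 12/61, 25/61).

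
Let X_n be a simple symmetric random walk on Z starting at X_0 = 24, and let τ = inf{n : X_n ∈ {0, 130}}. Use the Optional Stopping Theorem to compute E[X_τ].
E[X_τ] = 24

X_n is a martingale and τ is a bounded-mean stopping time (indeed τ is finite a.s. with bounded expectation since the walk is in a bounded region). By the OST, E[X_τ] = E[X_0] = 24. Equivalently: E[X_τ] = 130 · P(hit 130 first) + 0 · P(hit 0 first) = 130 · (24/130) = 24.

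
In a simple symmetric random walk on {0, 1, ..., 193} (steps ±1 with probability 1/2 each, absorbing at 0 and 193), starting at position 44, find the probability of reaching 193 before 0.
P(hit 193 before 0) = 44/193

Let u_k = P(hit 193 before 0 | start at k). Then u_0 = 0, u_193 = 1, and u_k = u_{k-1}/2 + u_{k+1}/2 for 1 ≤ k ≤ 192. This harmonic recurrence is solved by u_k = k/193, giving u_44 = 44/193.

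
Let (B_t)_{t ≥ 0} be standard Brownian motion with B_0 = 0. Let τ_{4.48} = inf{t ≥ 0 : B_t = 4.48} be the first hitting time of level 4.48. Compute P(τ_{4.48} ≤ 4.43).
P(τ_{4.48} ≤ 4.43) = 2(1 − Φ(4.48/√4.43)) = 2(1 − Φ(2.1285)) ≈ 0.0333

By the reflection principle for standard BM, P(τ_b ≤ t) = 2 · P(B_t ≥ b). Since B_t ~ N(0, t), P(B_t ≥ 4.48) = 1 − Φ(4.48/√t) = 1 − Φ(4.48/√4.43) = 1 − Φ(2.1285) ≈ 0.01665. Doubling: P(τ_{4.48} ≤ 4.43) ≈ 2 · 0.01665 = 0.03330 ≈ 0.0333.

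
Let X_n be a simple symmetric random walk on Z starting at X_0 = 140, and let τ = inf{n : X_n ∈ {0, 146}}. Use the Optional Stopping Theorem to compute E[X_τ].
E[X_τ] = 140

X_n is a martingale and τ is a bounded-mean stopping time (indeed τ is finite a.s. with bounded expectation since the walk is in a bounded region). By the OST, E[X_τ] = E[X_0] = 140. Equivalently: E[X_τ] = 146 · P(hit 146 first) + 0 · P(hit 0 first) = 146 · (140/146) = 140.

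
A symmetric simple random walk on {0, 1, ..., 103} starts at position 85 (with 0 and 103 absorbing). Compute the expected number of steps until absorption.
E[τ | X_0 = 85] = 1530

Let v_k = E[τ | X_0 = k]. Boundary: v_0 = v_103 = 0. Recurrence: v_k = 1 + (v_{k-1} + v_{k+1})/2 for 1 ≤ k ≤ 102. The particular solution to v_k − (v_{k-1} + v_{k+1})/2 = 1 is v_k = −k^2. Adding homogeneous solution A + B k and matching boundaries gives v_k = k (103 − k). Substituting k = 85: v_85 = 85 · 18 = 1530.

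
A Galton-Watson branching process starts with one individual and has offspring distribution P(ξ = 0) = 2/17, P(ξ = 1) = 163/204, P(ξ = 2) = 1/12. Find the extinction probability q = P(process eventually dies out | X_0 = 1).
q = 1

Mean offspring μ = 0·2/17 + 1·163/204 + 2·1/12 = 197/204 ≤ 1. For μ ≤ 1 with offspring not concentrated at 1, the Galton-Watson process goes extinct almost surely, so q = 1.
(Algebraic check: The pgf is f(s) = 2/17 + 163/204·s + 1/12·s². The extinction probability q is the smallest fixed point of f in [0, 1]. Setting s = f(s):
  1/12·s² + (163/204 − 1)·s + 2/17 = 0
  1/12·s² − (2/17 + 1/12)·s + 2/17 = 0
which factors as (s − 1)·(1/12·s − 2/17) = 0, giving roots s = 1 and s = (2/17)/(1/12) = 24/17. Since 24/17 ≥ 1, the smallest root in [0, 1] is s = 1.)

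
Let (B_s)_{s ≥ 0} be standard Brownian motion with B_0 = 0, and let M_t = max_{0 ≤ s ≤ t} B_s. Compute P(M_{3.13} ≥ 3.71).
P(M_{3.13} ≥ 3.71) = 2·P(B_{3.13} ≥ 3.71) = 2(1 − Φ(3.71/√3.13)) ≈ 0.0360

By the reflection principle for Brownian motion, P(M_t ≥ a) = 2 · P(B_t ≥ a) for a ≥ 0. Since B_t ~ N(0, t), P(B_t ≥ 3.71) = 1 − Φ(3.71/√t) = 1 − Φ(3.71/√3.13) = 1 − Φ(2.0970). So
  P(M_{3.13} ≥ 3.71) = 2(1 − Φ(2.0970)) ≈ 0.0360.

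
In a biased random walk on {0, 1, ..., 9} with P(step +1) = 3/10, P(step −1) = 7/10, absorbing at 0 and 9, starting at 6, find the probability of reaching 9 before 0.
P(hit 9 before 0) = (1 − (7/3)^6) / (1 − (7/3)^9) = 9990/127639

Let u_k denote P(reach 9 before 0 | start at k). Boundary: u_0 = 0, u_9 = 1. Recurrence: u_k = 3/10·u_{k+1} + 7/10·u_{k-1} for 1 ≤ k ≤ 8. Try u_k = A + B·r^k with r = q/p = (7/10)/(3/10) = 7/3. Substitution satisfies the recurrence; boundary conditions give:
  u_k = (1 − r^k) / (1 − r^N) = (1 − (7/3)^6) / (1 − (7/3)^9) = 9990/127639.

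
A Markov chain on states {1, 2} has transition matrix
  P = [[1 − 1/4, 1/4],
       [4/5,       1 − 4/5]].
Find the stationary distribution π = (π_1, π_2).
π_1 = 16/21, π_2 = 5/21

Solve πP = π with π_1 + π_2 = 1. From πP = π: π_1 · (1 − 1/4) + π_2 · 4/5 = π_1 ⇒ π_2 · 4/5 = π_1 · 1/4 ⇒ π_2/π_1 = (1/4)/(4/5) = 5/16. Together with π_1 + π_2 = 1:
  π_1 = (4/5)/(1/4 + 4/5) = (4/5)/(21/20) = 16/21,
  π_2 = (1/4)/(1/4 + 4/5) = (1/4)/(21/20) = 5/21.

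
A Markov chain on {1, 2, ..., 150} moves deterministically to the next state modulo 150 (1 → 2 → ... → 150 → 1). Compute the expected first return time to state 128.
E[T_128 | X_0 = 128] = 150

The chain cycles deterministically, so starting at state 128 it returns in exactly 150 steps. Equivalently, the stationary distribution is uniform π_j = 1/150 for every state j, so by Kac's formula E[T_128] = 1/π_128 = 150.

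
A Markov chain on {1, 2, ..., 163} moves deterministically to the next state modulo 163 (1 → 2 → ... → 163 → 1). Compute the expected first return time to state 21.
E[T_21 | X_0 = 21] = 163

The chain cycles deterministically, so starting at state 21 it returns in exactly 163 steps. Equivalently, the stationary distribution is uniform π_j = 1/163 for every state j, so by Kac's formula E[T_21] = 1/π_21 = 163.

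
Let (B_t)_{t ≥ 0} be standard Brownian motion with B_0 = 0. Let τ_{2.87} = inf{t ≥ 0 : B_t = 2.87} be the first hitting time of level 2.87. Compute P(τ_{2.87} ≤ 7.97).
P(τ_{2.87} ≤ 7.97) = 2(1 − Φ(2.87/√7.97)) = 2(1 − Φ(1.0166)) ≈ 0.3093

By the reflection principle for standard BM, P(τ_b ≤ t) = 2 · P(B_t ≥ b). Since B_t ~ N(0, t), P(B_t ≥ 2.87) = 1 − Φ(2.87/√t) = 1 − Φ(2.87/√7.97) = 1 − Φ(1.0166) ≈ 0.15467. Doubling: P(τ_{2.87} ≤ 7.97) ≈ 2 · 0.15467 = 0.30934 ≈ 0.3093.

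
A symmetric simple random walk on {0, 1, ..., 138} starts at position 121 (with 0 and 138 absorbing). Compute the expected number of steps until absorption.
E[τ | X_0 = 121] = 2057

Let v_k = E[τ | X_0 = k]. Boundary: v_0 = v_138 = 0. Recurrence: v_k = 1 + (v_{k-1} + v_{k+1})/2 for 1 ≤ k ≤ 137. The particular solution to v_k − (v_{k-1} + v_{k+1})/2 = 1 is v_k = −k^2. Adding homogeneous solution A + B k and matching boundaries gives v_k = k (138 − k). Substituting k = 121: v_121 = 121 · 17 = 2057.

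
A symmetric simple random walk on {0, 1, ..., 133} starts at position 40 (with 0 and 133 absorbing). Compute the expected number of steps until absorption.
E[τ | X_0 = 40] = 3720

Let v_k = E[τ | X_0 = k]. Boundary: v_0 = v_133 = 0. Recurrence: v_k = 1 + (v_{k-1} + v_{k+1})/2 for 1 ≤ k ≤ 132. The particular solution to v_k − (v_{k-1} + v_{k+1})/2 = 1 is v_k = −k^2. Adding homogeneous solution A + B k and matching boundaries gives v_k = k (133 − k). Substituting k = 40: v_40 = 40 · 93 = 3720.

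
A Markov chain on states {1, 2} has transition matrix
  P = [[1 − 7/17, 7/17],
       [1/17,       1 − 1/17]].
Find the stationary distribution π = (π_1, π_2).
π_1 = 1/8, π_2 = 7/8

Solve πP = π with π_1 + π_2 = 1. From πP = π: π_1 · (1 − 7/17) + π_2 · 1/17 = π_1 ⇒ π_2 · 1/17 = π_1 · 7/17 ⇒ π_2/π_1 = (7/17)/(1/17) = 7. Together with π_1 + π_2 = 1:
  π_1 = (1/17)/(7/17 + 1/17) = (1/17)/(8/17) = 1/8,
  π_2 = (7/17)/(7/17 + 1/17) = (7/17)/(8/17) = 7/8.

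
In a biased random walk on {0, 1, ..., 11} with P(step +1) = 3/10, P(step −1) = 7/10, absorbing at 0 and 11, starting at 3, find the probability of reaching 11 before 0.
P(hit 11 before 0) = (1 − (7/3)^3) / (1 − (7/3)^11) = 518319/494287399

Let u_k denote P(reach 11 before 0 | start at k). Boundary: u_0 = 0, u_11 = 1. Recurrence: u_k = 3/10·u_{k+1} + 7/10·u_{k-1} for 1 ≤ k ≤ 10. Try u_k = A + B·r^k with r = q/p = (7/10)/(3/10) = 7/3. Substitution satisfies the recurrence; boundary conditions give:
  u_k = (1 − r^k) / (1 − r^N) = (1 − (7/3)^3) / (1 − (7/3)^11) = 518319/494287399.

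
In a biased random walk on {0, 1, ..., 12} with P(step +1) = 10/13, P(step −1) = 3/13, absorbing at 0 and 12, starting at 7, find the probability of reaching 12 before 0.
P(hit 12 before 0) = (1 − (3/10)^7) / (1 − (3/10)^12) = 142825900000/142857066937

Let u_k denote P(reach 12 before 0 | start at k). Boundary: u_0 = 0, u_12 = 1. Recurrence: u_k = 10/13·u_{k+1} + 3/13·u_{k-1} for 1 ≤ k ≤ 11. Try u_k = A + B·r^k with r = q/p = (3/13)/(10/13) = 3/10. Substitution satisfies the recurrence; boundary conditions give:
  u_k = (1 − r^k) / (1 − r^N) = (1 − (3/10)^7) / (1 − (3/10)^12) = 142825900000/142857066937.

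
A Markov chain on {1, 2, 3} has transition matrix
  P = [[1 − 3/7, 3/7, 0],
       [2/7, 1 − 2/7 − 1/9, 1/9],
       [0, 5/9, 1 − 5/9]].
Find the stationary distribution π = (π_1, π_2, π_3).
π = (5/14, 15/28, 3/28)

This is a birth-death chain on three states, which satisfies detailed balance: π_1 · P_{12} = π_2 · P_{21} and π_2 · P_{23} = π_3 · P_{32}.
From π_1 · 3/7 = π_2 · 2/7: π_2/π_1 = (3/7)/(2/7) = 3/2.
From π_2 · 1/9 = π_3 · 5/9: π_3/π_2 = (1/9)/(5/9) = 1/5.
Take π_1 proportional to 1; then unnormalized π = (1, 3/2, 3/10). Normalize by dividing by the sum 14/5:
  π = (5/14, 15/28, 3/28).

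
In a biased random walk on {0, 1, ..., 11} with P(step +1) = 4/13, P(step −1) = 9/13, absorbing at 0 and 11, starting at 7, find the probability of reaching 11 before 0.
P(hit 11 before 0) = (1 − (9/4)^7) / (1 − (9/4)^11) = 244049152/6275373061

Let u_k denote P(reach 11 before 0 | start at k). Boundary: u_0 = 0, u_11 = 1. Recurrence: u_k = 4/13·u_{k+1} + 9/13·u_{k-1} for 1 ≤ k ≤ 10. Try u_k = A + B·r^k with r = q/p = (9/13)/(4/13) = 9/4. Substitution satisfies the recurrence; boundary conditions give:
  u_k = (1 − r^k) / (1 − r^N) = (1 − (9/4)^7) / (1 − (9/4)^11) = 244049152/6275373061.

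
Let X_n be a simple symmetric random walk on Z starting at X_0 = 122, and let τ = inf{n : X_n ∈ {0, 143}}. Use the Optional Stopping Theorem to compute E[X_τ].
E[X_τ] = 122

X_n is a martingale and τ is a bounded-mean stopping time (indeed τ is finite a.s. with bounded expectation since the walk is in a bounded region). By the OST, E[X_τ] = E[X_0] = 122. Equivalently: E[X_τ] = 143 · P(hit 143 first) + 0 · P(hit 0 first) = 143 · (122/143) = 122.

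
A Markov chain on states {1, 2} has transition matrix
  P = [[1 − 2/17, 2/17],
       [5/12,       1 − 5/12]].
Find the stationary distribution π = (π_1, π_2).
π_1 = 85/109, π_2 = 24/109

Solve πP = π with π_1 + π_2 = 1. From πP = π: π_1 · (1 − 2/17) + π_2 · 5/12 = π_1 ⇒ π_2 · 5/12 = π_1 · 2/17 ⇒ π_2/π_1 = (2/17)/(5/12) = 24/85. Together with π_1 + π_2 = 1:
  π_1 = (5/12)/(2/17 + 5/12) = (5/12)/(109/204) = 85/109,
  π_2 = (2/17)/(2/17 + 5/12) = (2/17)/(109/204) = 24/109.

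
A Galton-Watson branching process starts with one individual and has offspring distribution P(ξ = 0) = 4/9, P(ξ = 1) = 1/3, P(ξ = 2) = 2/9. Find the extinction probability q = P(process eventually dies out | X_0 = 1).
q = 1

Mean offspring μ = 0·4/9 + 1·1/3 + 2·2/9 = 7/9 ≤ 1. For μ ≤ 1 with offspring not concentrated at 1, the Galton-Watson process goes extinct almost surely, so q = 1.
(Algebraic check: The pgf is f(s) = 4/9 + 1/3·s + 2/9·s². The extinction probability q is the smallest fixed point of f in [0, 1]. Setting s = f(s):
  2/9·s² + (1/3 − 1)·s + 4/9 = 0
  2/9·s² − (4/9 + 2/9)·s + 4/9 = 0
which factors as (s − 1)·(2/9·s − 4/9) = 0, giving roots s = 1 and s = (4/9)/(2/9) = 2. Since 2 ≥ 1, the smallest root in [0, 1] is s = 1.)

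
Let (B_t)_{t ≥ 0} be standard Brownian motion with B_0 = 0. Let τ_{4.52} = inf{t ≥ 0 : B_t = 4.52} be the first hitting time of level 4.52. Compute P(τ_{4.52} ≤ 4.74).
P(τ_{4.52} ≤ 4.74) = 2(1 − Φ(4.52/√4.74)) = 2(1 − Φ(2.0761)) ≈ 0.0379

By the reflection principle for standard BM, P(τ_b ≤ t) = 2 · P(B_t ≥ b). Since B_t ~ N(0, t), P(B_t ≥ 4.52) = 1 − Φ(4.52/√t) = 1 − Φ(4.52/√4.74) = 1 − Φ(2.0761) ≈ 0.01894. Doubling: P(τ_{4.52} ≤ 4.74) ≈ 2 · 0.01894 = 0.03788 ≈ 0.0379.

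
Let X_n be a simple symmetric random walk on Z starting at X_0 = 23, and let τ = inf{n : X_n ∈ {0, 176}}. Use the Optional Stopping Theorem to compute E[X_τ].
E[X_τ] = 23

X_n is a martingale and τ is a bounded-mean stopping time (indeed τ is finite a.s. with bounded expectation since the walk is in a bounded region). By the OST, E[X_τ] = E[X_0] = 23. Equivalently: E[X_τ] = 176 · P(hit 176 first) + 0 · P(hit 0 first) = 176 · (23/176) = 23.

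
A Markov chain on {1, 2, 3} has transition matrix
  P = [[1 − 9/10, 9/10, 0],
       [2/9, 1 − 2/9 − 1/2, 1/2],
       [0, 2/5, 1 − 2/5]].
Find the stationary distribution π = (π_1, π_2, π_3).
π = (80/809, 324/809, 405/809)

This is a birth-death chain on three states, which satisfies detailed balance: π_1 · P_{12} = π_2 · P_{21} and π_2 · P_{23} = π_3 · P_{32}.
From π_1 · 9/10 = π_2 · 2/9: π_2/π_1 = (9/10)/(2/9) = 81/20.
From π_2 · 1/2 = π_3 · 2/5: π_3/π_2 = (1/2)/(2/5) = 5/4.
Take π_1 proportional to 1; then unnormalized π = (1, 81/20, 81/16). Normalize by dividing by the sum 809/80:
  π = (80/809, 324/809, 405/809).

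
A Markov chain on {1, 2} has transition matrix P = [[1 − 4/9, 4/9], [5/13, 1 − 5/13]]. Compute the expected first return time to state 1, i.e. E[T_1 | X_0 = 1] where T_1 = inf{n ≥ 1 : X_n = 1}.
E[T_1 | X_0 = 1] = 1/π_1 = 97/45

For an irreducible recurrent Markov chain with stationary distribution π, E[T_i | X_0 = i] = 1/π_i (Kac's formula). Here π_1 = (5/13)/(4/9 + 5/13) = (5/13)/(97/117) = 45/97, so E[T_1 | X_0 = 1] = 1/π_1 = (4/9 + 5/13)/(5/13) = (97/117)/(5/13) = 97/45.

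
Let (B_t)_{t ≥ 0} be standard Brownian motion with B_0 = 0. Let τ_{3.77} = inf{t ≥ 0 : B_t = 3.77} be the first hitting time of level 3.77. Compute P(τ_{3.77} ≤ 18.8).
P(τ_{3.77} ≤ 18.8) = 2(1 − Φ(3.77/√18.8)) = 2(1 − Φ(0.8695)) ≈ 0.3846

By the reflection principle for standard BM, P(τ_b ≤ t) = 2 · P(B_t ≥ b). Since B_t ~ N(0, t), P(B_t ≥ 3.77) = 1 − Φ(3.77/√t) = 1 − Φ(3.77/√18.8) = 1 − Φ(0.8695) ≈ 0.19229. Doubling: P(τ_{3.77} ≤ 18.8) ≈ 2 · 0.19229 = 0.38458 ≈ 0.3846.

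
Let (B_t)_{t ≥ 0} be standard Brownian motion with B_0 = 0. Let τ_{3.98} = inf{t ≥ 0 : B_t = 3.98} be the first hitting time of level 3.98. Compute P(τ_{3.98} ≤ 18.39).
P(τ_{3.98} ≤ 18.39) = 2(1 − Φ(3.98/√18.39)) = 2(1 − Φ(0.9281)) ≈ 0.3534

By the reflection principle for standard BM, P(τ_b ≤ t) = 2 · P(B_t ≥ b). Since B_t ~ N(0, t), P(B_t ≥ 3.98) = 1 − Φ(3.98/√t) = 1 − Φ(3.98/√18.39) = 1 − Φ(0.9281) ≈ 0.17668. Doubling: P(τ_{3.98} ≤ 18.39) ≈ 2 · 0.17668 = 0.35336 ≈ 0.3534.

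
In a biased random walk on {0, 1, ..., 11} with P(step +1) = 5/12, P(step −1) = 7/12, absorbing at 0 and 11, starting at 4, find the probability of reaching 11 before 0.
P(hit 11 before 0) = (1 − (7/5)^4) / (1 − (7/5)^11) = 69375000/964249309

Let u_k denote P(reach 11 before 0 | start at k). Boundary: u_0 = 0, u_11 = 1. Recurrence: u_k = 5/12·u_{k+1} + 7/12·u_{k-1} for 1 ≤ k ≤ 10. Try u_k = A + B·r^k with r = q/p = (7/12)/(5/12) = 7/5. Substitution satisfies the recurrence; boundary conditions give:
  u_k = (1 − r^k) / (1 − r^N) = (1 − (7/5)^4) / (1 − (7/5)^11) = 69375000/964249309.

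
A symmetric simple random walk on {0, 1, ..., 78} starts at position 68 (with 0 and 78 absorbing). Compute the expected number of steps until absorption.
E[τ | X_0 = 68] = 680

Let v_k = E[τ | X_0 = k]. Boundary: v_0 = v_78 = 0. Recurrence: v_k = 1 + (v_{k-1} + v_{k+1})/2 for 1 ≤ k ≤ 77. The particular solution to v_k − (v_{k-1} + v_{k+1})/2 = 1 is v_k = −k^2. Adding homogeneous solution A + B k and matching boundaries gives v_k = k (78 − k). Substituting k = 68: v_68 = 68 · 10 = 680.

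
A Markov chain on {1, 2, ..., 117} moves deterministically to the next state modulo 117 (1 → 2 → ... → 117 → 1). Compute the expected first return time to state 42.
E[T_42 | X_0 = 42] = 117

The chain cycles deterministically, so starting at state 42 it returns in exactly 117 steps. Equivalently, the stationary distribution is uniform π_j = 1/117 for every state j, so by Kac's formula E[T_42] = 1/π_42 = 117.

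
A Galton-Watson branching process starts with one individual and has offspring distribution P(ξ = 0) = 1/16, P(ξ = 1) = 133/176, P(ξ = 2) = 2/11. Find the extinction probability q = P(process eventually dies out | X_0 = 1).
q = 11/32

The pgf is f(s) = 1/16 + 133/176·s + 2/11·s². The extinction probability q is the smallest fixed point of f in [0, 1]. Setting s = f(s):
  2/11·s² + (133/176 − 1)·s + 1/16 = 0
  2/11·s² − (1/16 + 2/11)·s + 1/16 = 0
which factors as (s − 1)·(2/11·s − 1/16) = 0, giving roots s = 1 and s = (1/16)/(2/11) = 11/32.
Mean offspring μ = 133/176 + 2·2/11 = 197/176 > 1 (supercritical), so q < 1. The extinction probability is the smaller root: q = (1/16)/(2/11) = 11/32.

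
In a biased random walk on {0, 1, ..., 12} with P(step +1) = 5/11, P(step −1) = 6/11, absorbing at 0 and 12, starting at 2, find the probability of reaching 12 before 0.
P(hit 12 before 0) = (1 − (6/5)^2) / (1 − (6/5)^12) = 9765625/175694701

Let u_k denote P(reach 12 before 0 | start at k). Boundary: u_0 = 0, u_12 = 1. Recurrence: u_k = 5/11·u_{k+1} + 6/11·u_{k-1} for 1 ≤ k ≤ 11. Try u_k = A + B·r^k with r = q/p = (6/11)/(5/11) = 6/5. Substitution satisfies the recurrence; boundary conditions give:
  u_k = (1 − r^k) / (1 − r^N) = (1 − (6/5)^2) / (1 − (6/5)^12) = 9765625/175694701.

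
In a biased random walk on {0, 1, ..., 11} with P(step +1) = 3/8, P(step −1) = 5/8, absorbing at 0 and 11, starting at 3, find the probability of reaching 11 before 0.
P(hit 11 before 0) = (1 − (5/3)^3) / (1 − (5/3)^11) = 321489/24325489

Let u_k denote P(reach 11 before 0 | start at k). Boundary: u_0 = 0, u_11 = 1. Recurrence: u_k = 3/8·u_{k+1} + 5/8·u_{k-1} for 1 ≤ k ≤ 10. Try u_k = A + B·r^k with r = q/p = (5/8)/(3/8) = 5/3. Substitution satisfies the recurrence; boundary conditions give:
  u_k = (1 − r^k) / (1 − r^N) = (1 − (5/3)^3) / (1 − (5/3)^11) = 321489/24325489.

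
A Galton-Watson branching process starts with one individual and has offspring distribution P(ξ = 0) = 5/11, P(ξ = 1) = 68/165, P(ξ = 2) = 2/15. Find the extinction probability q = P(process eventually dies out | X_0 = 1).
q = 1

Mean offspring μ = 0·5/11 + 1·68/165 + 2·2/15 = 112/165 ≤ 1. For μ ≤ 1 with offspring not concentrated at 1, the Galton-Watson process goes extinct almost surely, so q = 1.
(Algebraic check: The pgf is f(s) = 5/11 + 68/165·s + 2/15·s². The extinction probability q is the smallest fixed point of f in [0, 1]. Setting s = f(s):
  2/15·s² + (68/165 − 1)·s + 5/11 = 0
  2/15·s² − (5/11 + 2/15)·s + 5/11 = 0
which factors as (s − 1)·(2/15·s − 5/11) = 0, giving roots s = 1 and s = (5/11)/(2/15) = 75/22. Since 75/22 ≥ 1, the smallest root in [0, 1] is s = 1.)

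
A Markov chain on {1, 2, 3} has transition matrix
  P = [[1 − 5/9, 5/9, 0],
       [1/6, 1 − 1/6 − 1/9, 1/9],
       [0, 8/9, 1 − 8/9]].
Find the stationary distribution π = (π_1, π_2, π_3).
π = (4/19, 40/57, 5/57)

This is a birth-death chain on three states, which satisfies detailed balance: π_1 · P_{12} = π_2 · P_{21} and π_2 · P_{23} = π_3 · P_{32}.
From π_1 · 5/9 = π_2 · 1/6: π_2/π_1 = (5/9)/(1/6) = 10/3.
From π_2 · 1/9 = π_3 · 8/9: π_3/π_2 = (1/9)/(8/9) = 1/8.
Take π_1 proportional to 1; then unnormalized π = (1, 10/3, 5/12). Normalize by dividing by the sum 19/4:
  π = (4/19, 40/57, 5/57).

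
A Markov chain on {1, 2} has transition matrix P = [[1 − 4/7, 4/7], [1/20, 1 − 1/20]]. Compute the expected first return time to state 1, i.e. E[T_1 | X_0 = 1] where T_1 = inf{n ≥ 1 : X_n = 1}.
E[T_1 | X_0 = 1] = 1/π_1 = 87/7

For an irreducible recurrent Markov chain with stationary distribution π, E[T_i | X_0 = i] = 1/π_i (Kac's formula). Here π_1 = (1/20)/(4/7 + 1/20) = (1/20)/(87/140) = 7/87, so E[T_1 | X_0 = 1] = 1/π_1 = (4/7 + 1/20)/(1/20) = (87/140)/(1/20) = 87/7.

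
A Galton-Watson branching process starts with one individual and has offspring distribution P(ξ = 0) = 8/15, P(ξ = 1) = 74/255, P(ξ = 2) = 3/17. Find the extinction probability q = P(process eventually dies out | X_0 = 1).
q = 1

Mean offspring μ = 0·8/15 + 1·74/255 + 2·3/17 = 164/255 ≤ 1. For μ ≤ 1 with offspring not concentrated at 1, the Galton-Watson process goes extinct almost surely, so q = 1.
(Algebraic check: The pgf is f(s) = 8/15 + 74/255·s + 3/17·s². The extinction probability q is the smallest fixed point of f in [0, 1]. Setting s = f(s):
  3/17·s² + (74/255 − 1)·s + 8/15 = 0
  3/17·s² − (8/15 + 3/17)·s + 8/15 = 0
which factors as (s − 1)·(3/17·s − 8/15) = 0, giving roots s = 1 and s = (8/15)/(3/17) = 136/45. Since 136/45 ≥ 1, the smallest root in [0, 1] is s = 1.)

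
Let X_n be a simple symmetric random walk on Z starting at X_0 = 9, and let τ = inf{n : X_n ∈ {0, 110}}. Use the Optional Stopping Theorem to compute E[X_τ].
E[X_τ] = 9

X_n is a martingale and τ is a bounded-mean stopping time (indeed τ is finite a.s. with bounded expectation since the walk is in a bounded region). By the OST, E[X_τ] = E[X_0] = 9. Equivalently: E[X_τ] = 110 · P(hit 110 first) + 0 · P(hit 0 first) = 110 · (9/110) = 9.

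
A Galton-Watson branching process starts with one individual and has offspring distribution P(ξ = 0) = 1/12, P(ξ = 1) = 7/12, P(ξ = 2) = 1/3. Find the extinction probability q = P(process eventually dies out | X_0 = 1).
q = 1/4

The pgf is f(s) = 1/12 + 7/12·s + 1/3·s². The extinction probability q is the smallest fixed point of f in [0, 1]. Setting s = f(s):
  1/3·s² + (7/12 − 1)·s + 1/12 = 0
  1/3·s² − (1/12 + 1/3)·s + 1/12 = 0
which factors as (s − 1)·(1/3·s − 1/12) = 0, giving roots s = 1 and s = (1/12)/(1/3) = 1/4.
Mean offspring μ = 7/12 + 2·1/3 = 5/4 > 1 (supercritical), so q < 1. The extinction probability is the smaller root: q = (1/12)/(1/3) = 1/4.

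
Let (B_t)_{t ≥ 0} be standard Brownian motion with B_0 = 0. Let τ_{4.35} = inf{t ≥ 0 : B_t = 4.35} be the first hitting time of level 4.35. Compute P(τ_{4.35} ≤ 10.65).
P(τ_{4.35} ≤ 10.65) = 2(1 − Φ(4.35/√10.65)) = 2(1 − Φ(1.3330)) ≈ 0.1825

By the reflection principle for standard BM, P(τ_b ≤ t) = 2 · P(B_t ≥ b). Since B_t ~ N(0, t), P(B_t ≥ 4.35) = 1 − Φ(4.35/√t) = 1 − Φ(4.35/√10.65) = 1 − Φ(1.3330) ≈ 0.09127. Doubling: P(τ_{4.35} ≤ 10.65) ≈ 2 · 0.09127 = 0.18254 ≈ 0.1825.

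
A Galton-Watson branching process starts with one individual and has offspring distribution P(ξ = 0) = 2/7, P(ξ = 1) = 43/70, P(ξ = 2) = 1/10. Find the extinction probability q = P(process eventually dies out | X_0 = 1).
q = 1

Mean offspring μ = 0·2/7 + 1·43/70 + 2·1/10 = 57/70 ≤ 1. For μ ≤ 1 with offspring not concentrated at 1, the Galton-Watson process goes extinct almost surely, so q = 1.
(Algebraic check: The pgf is f(s) = 2/7 + 43/70·s + 1/10·s². The extinction probability q is the smallest fixed point of f in [0, 1]. Setting s = f(s):
  1/10·s² + (43/70 − 1)·s + 2/7 = 0
  1/10·s² − (2/7 + 1/10)·s + 2/7 = 0
which factors as (s − 1)·(1/10·s − 2/7) = 0, giving roots s = 1 and s = (2/7)/(1/10) = 20/7. Since 20/7 ≥ 1, the smallest root in [0, 1] is s = 1.)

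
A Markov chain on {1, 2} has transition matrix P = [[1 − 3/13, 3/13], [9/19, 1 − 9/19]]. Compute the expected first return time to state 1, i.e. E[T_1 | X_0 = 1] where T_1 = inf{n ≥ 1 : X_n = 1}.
E[T_1 | X_0 = 1] = 1/π_1 = 58/39

For an irreducible recurrent Markov chain with stationary distribution π, E[T_i | X_0 = i] = 1/π_i (Kac's formula). Here π_1 = (9/19)/(3/13 + 9/19) = (9/19)/(174/247) = 39/58, so E[T_1 | X_0 = 1] = 1/π_1 = (3/13 + 9/19)/(9/19) = (174/247)/(9/19) = 58/39.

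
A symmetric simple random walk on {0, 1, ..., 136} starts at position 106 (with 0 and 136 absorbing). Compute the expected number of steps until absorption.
E[τ | X_0 = 106] = 3180

Let v_k = E[τ | X_0 = k]. Boundary: v_0 = v_136 = 0. Recurrence: v_k = 1 + (v_{k-1} + v_{k+1})/2 for 1 ≤ k ≤ 135. The particular solution to v_k − (v_{k-1} + v_{k+1})/2 = 1 is v_k = −k^2. Adding homogeneous solution A + B k and matching boundaries gives v_k = k (136 − k). Substituting k = 106: v_106 = 106 · 30 = 3180.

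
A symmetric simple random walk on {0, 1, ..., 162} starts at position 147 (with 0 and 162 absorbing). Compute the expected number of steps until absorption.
E[τ | X_0 = 147] = 2205

Let v_k = E[τ | X_0 = k]. Boundary: v_0 = v_162 = 0. Recurrence: v_k = 1 + (v_{k-1} + v_{k+1})/2 for 1 ≤ k ≤ 161. The particular solution to v_k − (v_{k-1} + v_{k+1})/2 = 1 is v_k = −k^2. Adding homogeneous solution A + B k and matching boundaries gives v_k = k (162 − k). Substituting k = 147: v_147 = 147 · 15 = 2205.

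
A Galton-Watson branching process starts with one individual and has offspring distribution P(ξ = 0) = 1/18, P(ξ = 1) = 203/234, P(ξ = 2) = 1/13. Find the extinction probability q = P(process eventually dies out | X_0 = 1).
q = 13/18

The pgf is f(s) = 1/18 + 203/234·s + 1/13·s². The extinction probability q is the smallest fixed point of f in [0, 1]. Setting s = f(s):
  1/13·s² + (203/234 − 1)·s + 1/18 = 0
  1/13·s² − (1/18 + 1/13)·s + 1/18 = 0
which factors as (s − 1)·(1/13·s − 1/18) = 0, giving roots s = 1 and s = (1/18)/(1/13) = 13/18.
Mean offspring μ = 203/234 + 2·1/13 = 239/234 > 1 (supercritical), so q < 1. The extinction probability is the smaller root: q = (1/18)/(1/13) = 13/18.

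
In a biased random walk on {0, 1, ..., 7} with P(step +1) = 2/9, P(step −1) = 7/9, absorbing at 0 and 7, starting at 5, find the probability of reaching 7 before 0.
P(hit 7 before 0) = (1 − (7/2)^5) / (1 − (7/2)^7) = 13420/164683

Let u_k denote P(reach 7 before 0 | start at k). Boundary: u_0 = 0, u_7 = 1. Recurrence: u_k = 2/9·u_{k+1} + 7/9·u_{k-1} for 1 ≤ k ≤ 6. Try u_k = A + B·r^k with r = q/p = (7/9)/(2/9) = 7/2. Substitution satisfies the recurrence; boundary conditions give:
  u_k = (1 − r^k) / (1 − r^N) = (1 − (7/2)^5) / (1 − (7/2)^7) = 13420/164683.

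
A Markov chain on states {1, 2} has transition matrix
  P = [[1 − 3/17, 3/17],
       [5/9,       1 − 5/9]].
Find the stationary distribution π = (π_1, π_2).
π_1 = 85/112, π_2 = 27/112

Solve πP = π with π_1 + π_2 = 1. From πP = π: π_1 · (1 − 3/17) + π_2 · 5/9 = π_1 ⇒ π_2 · 5/9 = π_1 · 3/17 ⇒ π_2/π_1 = (3/17)/(5/9) = 27/85. Together with π_1 + π_2 = 1:
  π_1 = (5/9)/(3/17 + 5/9) = (5/9)/(112/153) = 85/112,
  π_2 = (3/17)/(3/17 + 5/9) = (3/17)/(112/153) = 27/112.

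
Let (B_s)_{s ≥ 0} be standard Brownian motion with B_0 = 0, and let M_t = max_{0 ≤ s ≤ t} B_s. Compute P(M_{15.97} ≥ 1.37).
P(M_{15.97} ≥ 1.37) = 2·P(B_{15.97} ≥ 1.37) = 2(1 − Φ(1.37/√15.97)) ≈ 0.7317

By the reflection principle for Brownian motion, P(M_t ≥ a) = 2 · P(B_t ≥ a) for a ≥ 0. Since B_t ~ N(0, t), P(B_t ≥ 1.37) = 1 − Φ(1.37/√t) = 1 − Φ(1.37/√15.97) = 1 − Φ(0.3428). So
  P(M_{15.97} ≥ 1.37) = 2(1 − Φ(0.3428)) ≈ 0.7317.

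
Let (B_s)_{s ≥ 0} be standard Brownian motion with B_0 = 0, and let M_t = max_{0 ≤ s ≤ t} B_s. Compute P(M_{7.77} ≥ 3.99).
P(M_{7.77} ≥ 3.99) = 2·P(B_{7.77} ≥ 3.99) = 2(1 − Φ(3.99/√7.77)) ≈ 0.1523

By the reflection principle for Brownian motion, P(M_t ≥ a) = 2 · P(B_t ≥ a) for a ≥ 0. Since B_t ~ N(0, t), P(B_t ≥ 3.99) = 1 − Φ(3.99/√t) = 1 − Φ(3.99/√7.77) = 1 − Φ(1.4314). So
  P(M_{7.77} ≥ 3.99) = 2(1 − Φ(1.4314)) ≈ 0.1523.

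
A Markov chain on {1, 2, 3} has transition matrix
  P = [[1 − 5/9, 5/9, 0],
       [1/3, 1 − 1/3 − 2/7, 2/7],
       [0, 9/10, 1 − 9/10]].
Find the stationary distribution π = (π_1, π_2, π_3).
π = (189/604, 315/604, 25/151)

This is a birth-death chain on three states, which satisfies detailed balance: π_1 · P_{12} = π_2 · P_{21} and π_2 · P_{23} = π_3 · P_{32}.
From π_1 · 5/9 = π_2 · 1/3: π_2/π_1 = (5/9)/(1/3) = 5/3.
From π_2 · 2/7 = π_3 · 9/10: π_3/π_2 = (2/7)/(9/10) = 20/63.
Take π_1 proportional to 1; then unnormalized π = (1, 5/3, 100/189). Normalize by dividing by the sum 604/189:
  π = (189/604, 315/604, 25/151).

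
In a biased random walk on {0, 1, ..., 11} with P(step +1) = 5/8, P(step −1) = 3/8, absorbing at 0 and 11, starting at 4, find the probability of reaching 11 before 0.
P(hit 11 before 0) = (1 − (3/5)^4) / (1 − (3/5)^11) = 21250000/24325489

Let u_k denote P(reach 11 before 0 | start at k). Boundary: u_0 = 0, u_11 = 1. Recurrence: u_k = 5/8·u_{k+1} + 3/8·u_{k-1} for 1 ≤ k ≤ 10. Try u_k = A + B·r^k with r = q/p = (3/8)/(5/8) = 3/5. Substitution satisfies the recurrence; boundary conditions give:
  u_k = (1 − r^k) / (1 − r^N) = (1 − (3/5)^4) / (1 − (3/5)^11) = 21250000/24325489.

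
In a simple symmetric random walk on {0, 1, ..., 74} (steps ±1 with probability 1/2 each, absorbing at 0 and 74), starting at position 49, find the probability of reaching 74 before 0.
P(hit 74 before 0) = 49/74

Let u_k = P(hit 74 before 0 | start at k). Then u_0 = 0, u_74 = 1, and u_k = u_{k-1}/2 + u_{k+1}/2 for 1 ≤ k ≤ 73. This harmonic recurrence is solved by u_k = k/74, giving u_49 = 49/74.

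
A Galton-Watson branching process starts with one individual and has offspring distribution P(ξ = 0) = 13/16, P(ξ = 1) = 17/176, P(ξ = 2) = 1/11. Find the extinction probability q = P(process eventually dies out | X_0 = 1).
q = 1

Mean offspring μ = 0·13/16 + 1·17/176 + 2·1/11 = 49/176 ≤ 1. For μ ≤ 1 with offspring not concentrated at 1, the Galton-Watson process goes extinct almost surely, so q = 1.
(Algebraic check: The pgf is f(s) = 13/16 + 17/176·s + 1/11·s². The extinction probability q is the smallest fixed point of f in [0, 1]. Setting s = f(s):
  1/11·s² + (17/176 − 1)·s + 13/16 = 0
  1/11·s² − (13/16 + 1/11)·s + 13/16 = 0
which factors as (s − 1)·(1/11·s − 13/16) = 0, giving roots s = 1 and s = (13/16)/(1/11) = 143/16. Since 143/16 ≥ 1, the smallest root in [0, 1] is s = 1.)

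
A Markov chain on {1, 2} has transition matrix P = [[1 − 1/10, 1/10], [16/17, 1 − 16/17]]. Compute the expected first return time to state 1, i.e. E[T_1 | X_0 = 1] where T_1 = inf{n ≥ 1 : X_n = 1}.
E[T_1 | X_0 = 1] = 1/π_1 = 177/160

For an irreducible recurrent Markov chain with stationary distribution π, E[T_i | X_0 = i] = 1/π_i (Kac's formula). Here π_1 = (16/17)/(1/10 + 16/17) = (16/17)/(177/170) = 160/177, so E[T_1 | X_0 = 1] = 1/π_1 = (1/10 + 16/17)/(16/17) = (177/170)/(16/17) = 177/160.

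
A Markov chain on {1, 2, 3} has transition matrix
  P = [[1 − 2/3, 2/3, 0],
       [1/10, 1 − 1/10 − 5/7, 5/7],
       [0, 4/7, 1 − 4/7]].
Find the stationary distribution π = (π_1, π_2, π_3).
π = (1/16, 5/12, 25/48)

This is a birth-death chain on three states, which satisfies detailed balance: π_1 · P_{12} = π_2 · P_{21} and π_2 · P_{23} = π_3 · P_{32}.
From π_1 · 2/3 = π_2 · 1/10: π_2/π_1 = (2/3)/(1/10) = 20/3.
From π_2 · 5/7 = π_3 · 4/7: π_3/π_2 = (5/7)/(4/7) = 5/4.
Take π_1 proportional to 1; then unnormalized π = (1, 20/3, 25/3). Normalize by dividing by the sum 16:
  π = (1/16, 5/12, 25/48).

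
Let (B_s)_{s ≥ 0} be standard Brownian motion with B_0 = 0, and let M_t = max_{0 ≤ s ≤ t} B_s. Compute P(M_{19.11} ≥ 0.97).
P(M_{19.11} ≥ 0.97) = 2·P(B_{19.11} ≥ 0.97) = 2(1 − Φ(0.97/√19.11)) ≈ 0.8244

By the reflection principle for Brownian motion, P(M_t ≥ a) = 2 · P(B_t ≥ a) for a ≥ 0. Since B_t ~ N(0, t), P(B_t ≥ 0.97) = 1 − Φ(0.97/√t) = 1 − Φ(0.97/√19.11) = 1 − Φ(0.2219). So
  P(M_{19.11} ≥ 0.97) = 2(1 − Φ(0.2219)) ≈ 0.8244.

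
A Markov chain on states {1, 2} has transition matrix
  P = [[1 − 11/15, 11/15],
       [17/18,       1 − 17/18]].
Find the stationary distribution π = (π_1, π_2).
π_1 = 85/151, π_2 = 66/151

Solve πP = π with π_1 + π_2 = 1. From πP = π: π_1 · (1 − 11/15) + π_2 · 17/18 = π_1 ⇒ π_2 · 17/18 = π_1 · 11/15 ⇒ π_2/π_1 = (11/15)/(17/18) = 66/85. Together with π_1 + π_2 = 1:
  π_1 = (17/18)/(11/15 + 17/18) = (17/18)/(151/90) = 85/151,
  π_2 = (11/15)/(11/15 + 17/18) = (11/15)/(151/90) = 66/151.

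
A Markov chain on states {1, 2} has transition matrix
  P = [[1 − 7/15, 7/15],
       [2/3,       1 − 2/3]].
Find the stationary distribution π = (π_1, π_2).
π_1 = 10/17, π_2 = 7/17

Solve πP = π with π_1 + π_2 = 1. From πP = π: π_1 · (1 − 7/15) + π_2 · 2/3 = π_1 ⇒ π_2 · 2/3 = π_1 · 7/15 ⇒ π_2/π_1 = (7/15)/(2/3) = 7/10. Together with π_1 + π_2 = 1:
  π_1 = (2/3)/(7/15 + 2/3) = (2/3)/(17/15) = 10/17,
  π_2 = (7/15)/(7/15 + 2/3) = (7/15)/(17/15) = 7/17.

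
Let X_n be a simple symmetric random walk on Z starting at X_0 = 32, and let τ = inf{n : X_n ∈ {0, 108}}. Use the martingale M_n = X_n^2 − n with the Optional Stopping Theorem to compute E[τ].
E[τ] = 2432

M_n = X_n^2 − n is a martingale (since E[X_{n+1}^2 | F_n] = X_n^2 + 1). By OST (τ has finite mean in a bounded region), E[M_τ] = E[M_0] = X_0^2 − 0 = 32^2 = 1024. Also E[M_τ] = E[X_τ^2] − E[τ]. The walk exits at 0 or 108, with P(hit 108 first) = 32/108, so E[X_τ^2] = 108^2 · 32/108 + 0 = 3456. Thus E[τ] = E[X_τ^2] − E[M_τ] = 3456 − 1024 = 2432 = 32(108 − 32) = 2432.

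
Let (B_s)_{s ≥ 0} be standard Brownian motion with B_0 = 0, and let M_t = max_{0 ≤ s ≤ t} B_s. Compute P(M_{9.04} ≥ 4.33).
P(M_{9.04} ≥ 4.33) = 2·P(B_{9.04} ≥ 4.33) = 2(1 − Φ(4.33/√9.04)) ≈ 0.1498

By the reflection principle for Brownian motion, P(M_t ≥ a) = 2 · P(B_t ≥ a) for a ≥ 0. Since B_t ~ N(0, t), P(B_t ≥ 4.33) = 1 − Φ(4.33/√t) = 1 − Φ(4.33/√9.04) = 1 − Φ(1.4401). So
  P(M_{9.04} ≥ 4.33) = 2(1 − Φ(1.4401)) ≈ 0.1498.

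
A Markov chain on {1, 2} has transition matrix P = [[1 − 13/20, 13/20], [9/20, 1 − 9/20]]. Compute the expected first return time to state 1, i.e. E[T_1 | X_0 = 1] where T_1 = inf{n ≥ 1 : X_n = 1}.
E[T_1 | X_0 = 1] = 1/π_1 = 22/9

For an irreducible recurrent Markov chain with stationary distribution π, E[T_i | X_0 = i] = 1/π_i (Kac's formula). Here π_1 = (9/20)/(13/20 + 9/20) = (9/20)/(11/10) = 9/22, so E[T_1 | X_0 = 1] = 1/π_1 = (13/20 + 9/20)/(9/20) = (11/10)/(9/20) = 22/9.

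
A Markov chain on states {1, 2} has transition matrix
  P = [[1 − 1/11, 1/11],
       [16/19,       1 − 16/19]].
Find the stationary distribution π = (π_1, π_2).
π_1 = 176/195, π_2 = 19/195

Solve πP = π with π_1 + π_2 = 1. From πP = π: π_1 · (1 − 1/11) + π_2 · 16/19 = π_1 ⇒ π_2 · 16/19 = π_1 · 1/11 ⇒ π_2/π_1 = (1/11)/(16/19) = 19/176. Together with π_1 + π_2 = 1:
  π_1 = (16/19)/(1/11 + 16/19) = (16/19)/(195/209) = 176/195,
  π_2 = (1/11)/(1/11 + 16/19) = (1/11)/(195/209) = 19/195.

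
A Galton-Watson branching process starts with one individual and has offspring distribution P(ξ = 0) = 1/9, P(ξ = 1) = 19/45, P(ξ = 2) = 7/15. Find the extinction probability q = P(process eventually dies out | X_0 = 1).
q = 5/21

The pgf is f(s) = 1/9 + 19/45·s + 7/15·s². The extinction probability q is the smallest fixed point of f in [0, 1]. Setting s = f(s):
  7/15·s² + (19/45 − 1)·s + 1/9 = 0
  7/15·s² − (1/9 + 7/15)·s + 1/9 = 0
which factors as (s − 1)·(7/15·s − 1/9) = 0, giving roots s = 1 and s = (1/9)/(7/15) = 5/21.
Mean offspring μ = 19/45 + 2·7/15 = 61/45 > 1 (supercritical), so q < 1. The extinction probability is the smaller root: q = (1/9)/(7/15) = 5/21.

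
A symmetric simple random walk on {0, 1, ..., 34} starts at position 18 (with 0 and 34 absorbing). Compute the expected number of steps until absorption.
E[τ | X_0 = 18] = 288

Let v_k = E[τ | X_0 = k]. Boundary: v_0 = v_34 = 0. Recurrence: v_k = 1 + (v_{k-1} + v_{k+1})/2 for 1 ≤ k ≤ 33. The particular solution to v_k − (v_{k-1} + v_{k+1})/2 = 1 is v_k = −k^2. Adding homogeneous solution A + B k and matching boundaries gives v_k = k (34 − k). Substituting k = 18: v_18 = 18 · 16 = 288.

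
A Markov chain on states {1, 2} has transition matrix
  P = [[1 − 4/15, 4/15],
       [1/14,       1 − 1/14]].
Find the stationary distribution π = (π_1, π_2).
π_1 = 15/71, π_2 = 56/71

Solve πP = π with π_1 + π_2 = 1. From πP = π: π_1 · (1 − 4/15) + π_2 · 1/14 = π_1 ⇒ π_2 · 1/14 = π_1 · 4/15 ⇒ π_2/π_1 = (4/15)/(1/14) = 56/15. Together with π_1 + π_2 = 1:
  π_1 = (1/14)/(4/15 + 1/14) = (1/14)/(71/210) = 15/71,
  π_2 = (4/15)/(4/15 + 1/14) = (4/15)/(71/210) = 56/71.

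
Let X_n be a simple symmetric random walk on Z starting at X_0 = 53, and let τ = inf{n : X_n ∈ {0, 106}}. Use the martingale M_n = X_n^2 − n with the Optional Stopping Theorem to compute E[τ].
E[τ] = 2809

M_n = X_n^2 − n is a martingale (since E[X_{n+1}^2 | F_n] = X_n^2 + 1). By OST (τ has finite mean in a bounded region), E[M_τ] = E[M_0] = X_0^2 − 0 = 53^2 = 2809. Also E[M_τ] = E[X_τ^2] − E[τ]. The walk exits at 0 or 106, with P(hit 106 first) = 53/106, so E[X_τ^2] = 106^2 · 53/106 + 0 = 5618. Thus E[τ] = E[X_τ^2] − E[M_τ] = 5618 − 2809 = 2809 = 53(106 − 53) = 2809.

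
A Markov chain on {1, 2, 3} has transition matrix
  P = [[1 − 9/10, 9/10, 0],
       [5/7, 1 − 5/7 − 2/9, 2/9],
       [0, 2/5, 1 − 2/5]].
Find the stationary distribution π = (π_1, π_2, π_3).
π = (25/74, 63/148, 35/148)

This is a birth-death chain on three states, which satisfies detailed balance: π_1 · P_{12} = π_2 · P_{21} and π_2 · P_{23} = π_3 · P_{32}.
From π_1 · 9/10 = π_2 · 5/7: π_2/π_1 = (9/10)/(5/7) = 63/50.
From π_2 · 2/9 = π_3 · 2/5: π_3/π_2 = (2/9)/(2/5) = 5/9.
Take π_1 proportional to 1; then unnormalized π = (1, 63/50, 7/10). Normalize by dividing by the sum 74/25:
  π = (25/74, 63/148, 35/148).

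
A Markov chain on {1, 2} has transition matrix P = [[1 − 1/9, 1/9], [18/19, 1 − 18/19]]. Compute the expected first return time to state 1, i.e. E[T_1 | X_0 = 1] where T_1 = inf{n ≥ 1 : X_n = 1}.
E[T_1 | X_0 = 1] = 1/π_1 = 181/162

For an irreducible recurrent Markov chain with stationary distribution π, E[T_i | X_0 = i] = 1/π_i (Kac's formula). Here π_1 = (18/19)/(1/9 + 18/19) = (18/19)/(181/171) = 162/181, so E[T_1 | X_0 = 1] = 1/π_1 = (1/9 + 18/19)/(18/19) = (181/171)/(18/19) = 181/162.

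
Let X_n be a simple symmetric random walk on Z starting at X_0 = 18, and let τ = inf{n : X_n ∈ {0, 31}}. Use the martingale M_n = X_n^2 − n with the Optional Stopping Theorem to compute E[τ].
E[τ] = 234

M_n = X_n^2 − n is a martingale (since E[X_{n+1}^2 | F_n] = X_n^2 + 1). By OST (τ has finite mean in a bounded region), E[M_τ] = E[M_0] = X_0^2 − 0 = 18^2 = 324. Also E[M_τ] = E[X_τ^2] − E[τ]. The walk exits at 0 or 31, with P(hit 31 first) = 18/31, so E[X_τ^2] = 31^2 · 18/31 + 0 = 558. Thus E[τ] = E[X_τ^2] − E[M_τ] = 558 − 324 = 234 = 18(31 − 18) = 234.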